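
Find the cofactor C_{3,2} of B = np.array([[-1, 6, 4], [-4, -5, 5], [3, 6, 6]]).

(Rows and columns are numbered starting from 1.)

Delete row 3 and column 2; the remaining 2×2 submatrix is [-1 4; -4 5].
Its determinant is (-1)·5 − 4·(-4) = 11.
The cofactor carries sign (−1)^(3+2) = −1, so C_{3,2} = −(11) = -11.

-11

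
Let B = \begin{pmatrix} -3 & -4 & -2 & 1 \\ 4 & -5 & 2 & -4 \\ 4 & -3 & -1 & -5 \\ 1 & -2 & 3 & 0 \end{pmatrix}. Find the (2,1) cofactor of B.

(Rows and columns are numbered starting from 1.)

Delete row 2 and column 1; the remaining 3×3 submatrix is [-4 -2 1; -3 -1 -5; -2 3 0].
Its determinant is -91.
The cofactor carries sign (−1)^(2+1) = −1, so C_{2,1} = −(-91) = 91.

91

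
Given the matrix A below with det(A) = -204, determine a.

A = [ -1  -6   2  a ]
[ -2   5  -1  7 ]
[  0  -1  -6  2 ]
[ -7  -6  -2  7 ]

-3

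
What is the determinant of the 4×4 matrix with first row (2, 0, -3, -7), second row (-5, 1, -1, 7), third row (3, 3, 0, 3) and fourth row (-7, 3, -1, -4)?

The determinant is -1080.

Expand along row 1 (it has 1 zero):
  + (2) · M_11   where M_11 = det([1 -1 7; 3 0 3; 3 -1 -4]) = -39
  + (-3) · M_13   where M_13 = det([-5 1 7; 3 3 3; -7 3 -4]) = 306
  − (-7) · M_14   where M_14 = det([-5 1 -1; 3 3 0; -7 3 -1]) = -12
det = (+1)·(2)·(-39) + (+1)·(-3)·(306) + (-1)·(-7)·(-12) = -1080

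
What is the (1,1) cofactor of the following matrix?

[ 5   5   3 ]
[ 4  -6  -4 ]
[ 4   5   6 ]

-16

Delete row 1 and column 1; the remaining 2×2 submatrix is [-6 -4; 5 6].
Its determinant is (-6)·6 − (-4)·5 = -16.
The cofactor carries sign (−1)^(1+1) = +1, so C_{1,1} = +(-16) = -16.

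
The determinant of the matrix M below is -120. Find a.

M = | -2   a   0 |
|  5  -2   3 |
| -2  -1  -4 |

Expanding along the row containing a, det(M) is linear in a: det(M) = (14)·a + (-22).
Set (14)·a + (-22) = -120  ⇒  (14)·a = -98  ⇒  a = -7.

a = -7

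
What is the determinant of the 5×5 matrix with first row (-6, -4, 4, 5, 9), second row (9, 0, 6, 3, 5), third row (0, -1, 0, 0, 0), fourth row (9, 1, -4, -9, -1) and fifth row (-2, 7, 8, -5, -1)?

Expand along row 3 (it has 4 zeros):
  − (-1) · M_32   where M_32 = det([-6 4 5 9; 9 6 3 5; 9 -4 -9 -1; -2 8 -5 -1]) = -11816
det = (-1)·(-1)·(-11816) = -11816

-11816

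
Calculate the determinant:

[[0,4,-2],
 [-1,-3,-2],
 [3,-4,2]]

The determinant is -42.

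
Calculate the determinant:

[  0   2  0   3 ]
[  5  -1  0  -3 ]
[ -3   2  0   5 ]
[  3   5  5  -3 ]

55

Expand along column 3 (it has 3 zeros):
  − (5) · M_43   where M_43 = det([0 2 3; 5 -1 -3; -3 2 5]) = -11
det = (-1)·(5)·(-11) = 55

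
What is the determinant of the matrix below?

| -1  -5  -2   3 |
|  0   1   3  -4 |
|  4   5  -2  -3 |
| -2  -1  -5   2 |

308

Expand along row 2 (it has 1 zero):
  + (1) · M_22   where M_22 = det([-1 -2 3; 4 -2 -3; -2 -5 2]) = -49
  − (3) · M_23   where M_23 = det([-1 -5 3; 4 5 -3; -2 -1 2]) = 21
  + (-4) · M_24   where M_24 = det([-1 -5 -2; 4 5 -2; -2 -1 -5]) = -105
det = (+1)·(1)·(-49) + (-1)·(3)·(21) + (+1)·(-4)·(-105) = 308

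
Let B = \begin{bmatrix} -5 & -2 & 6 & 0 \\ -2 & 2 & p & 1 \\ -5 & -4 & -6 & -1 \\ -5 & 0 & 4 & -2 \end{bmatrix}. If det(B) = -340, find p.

p = 6

Expanding along the column containing p, det(B) is linear in p: det(B) = (30)·p + (-520).
Set (30)·p + (-520) = -340  ⇒  (30)·p = 180  ⇒  p = 6.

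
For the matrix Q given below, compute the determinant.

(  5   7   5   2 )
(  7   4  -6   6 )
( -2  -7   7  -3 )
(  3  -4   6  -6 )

det(Q) = 3460

Expand along row 1:
  + (5) · M_11   where M_11 = det([4 -6 6; -7 7 -3; -4 6 -6]) = 0
  − (7) · M_12   where M_12 = det([7 -6 6; -2 7 -3; 3 6 -6]) = -240
  + (5) · M_13   where M_13 = det([7 4 6; -2 -7 -3; 3 -4 -6]) = 300
  − (2) · M_14   where M_14 = det([7 4 -6; -2 -7 7; 3 -4 6]) = -140
det = (+1)·(5)·(0) + (-1)·(7)·(-240) + (+1)·(5)·(300) + (-1)·(2)·(-140) = 3460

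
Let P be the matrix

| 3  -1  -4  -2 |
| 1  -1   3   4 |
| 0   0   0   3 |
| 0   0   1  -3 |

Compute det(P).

P is block upper-triangular with a 2×2 block and a 2×2 block on the diagonal, so its determinant equals the product of the determinants of the diagonal blocks.
det of the 2×2 block = -2
det of the 2×2 block = -3
det = (-2)·(-3) = 6

det(P) = 6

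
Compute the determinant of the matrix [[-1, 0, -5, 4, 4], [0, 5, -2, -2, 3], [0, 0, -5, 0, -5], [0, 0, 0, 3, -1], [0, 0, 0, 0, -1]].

-75

The matrix is upper triangular, so the determinant is the product of the diagonal entries:
det = (-1) · (5) · (-5) · (3) · (-1) = -75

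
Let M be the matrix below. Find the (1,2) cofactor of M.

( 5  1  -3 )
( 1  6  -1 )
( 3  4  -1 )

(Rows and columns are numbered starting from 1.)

-2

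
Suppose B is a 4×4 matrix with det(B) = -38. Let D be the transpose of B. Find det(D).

-38

det(Bᵀ) = det(B).
det(D) = (1)·(-38) = -38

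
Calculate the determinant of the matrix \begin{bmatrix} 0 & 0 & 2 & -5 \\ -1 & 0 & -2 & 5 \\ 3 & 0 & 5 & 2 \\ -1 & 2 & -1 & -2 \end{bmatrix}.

Expand along column 2 (it has 3 zeros):
  + (2) · M_42   where M_42 = det([0 2 -5; -1 -2 5; 3 5 2]) = 29
det = (+1)·(2)·(29) = 58

The determinant is 58.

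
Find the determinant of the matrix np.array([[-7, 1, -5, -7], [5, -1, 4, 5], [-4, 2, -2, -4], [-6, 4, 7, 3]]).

54

Expand along row 1:
  + (-7) · M_11   where M_11 = det([-1 4 5; 2 -2 -4; 4 7 3]) = 0
  − (1) · M_12   where M_12 = det([5 4 5; -4 -2 -4; -6 7 3]) = 54
  + (-5) · M_13   where M_13 = det([5 -1 5; -4 2 -4; -6 4 3]) = 54
  − (-7) · M_14   where M_14 = det([5 -1 4; -4 2 -2; -6 4 7]) = 54
det = (+1)·(-7)·(0) + (-1)·(1)·(54) + (+1)·(-5)·(54) + (-1)·(-7)·(54) = 54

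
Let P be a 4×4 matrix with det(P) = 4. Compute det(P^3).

64

det(P^3) = (det P)^3 = (4)^3 = 64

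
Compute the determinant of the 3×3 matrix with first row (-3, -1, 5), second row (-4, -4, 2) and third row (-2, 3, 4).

Expand along row 1:
  + (-3) · |-4 2; 3 4| = (-3)·(-16 − 6) = 66
  − (-1) · |-4 2; -2 4| = −(-1)·(-16 − (-4)) = -12
  + 5 · |-4 -4; -2 3| = 5·(-12 − 8) = -100
Sum: (66) + (-12) + (-100) = -46

The determinant is -46.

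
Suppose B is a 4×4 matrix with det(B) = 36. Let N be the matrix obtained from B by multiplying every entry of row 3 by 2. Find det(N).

Scaling one row by 2 multiplies the determinant by 2.
det(N) = (2)·(36) = 72

72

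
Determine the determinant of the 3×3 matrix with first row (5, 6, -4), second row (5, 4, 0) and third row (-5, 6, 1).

Expand along column 3:
  + (-4) · |5 4; -5 6| = (-4)·(30 − (-20)) = -200
  + 1 · |5 6; 5 4| = 1·(20 − 30) = -10
Sum: (-200) + (-10) = -210

-210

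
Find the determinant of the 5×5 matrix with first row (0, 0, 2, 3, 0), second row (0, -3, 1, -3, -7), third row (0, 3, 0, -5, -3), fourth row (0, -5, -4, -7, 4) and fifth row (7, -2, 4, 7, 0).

Expand along column 1 (it has 4 zeros):
  + (7) · M_51   where M_51 = det([0 2 3 0; -3 1 -3 -7; 3 0 -5 -3; -5 -4 -7 4]) = -503
det = (+1)·(7)·(-503) = -3521

-3521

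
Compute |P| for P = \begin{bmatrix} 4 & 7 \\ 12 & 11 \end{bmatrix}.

-40

det(P) = 4·11 − 7·12 = 44 − 84 = -40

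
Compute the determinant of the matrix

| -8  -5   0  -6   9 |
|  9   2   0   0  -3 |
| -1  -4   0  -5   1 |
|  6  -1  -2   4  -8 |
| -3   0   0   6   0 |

Expand along column 3 (it has 4 zeros):
  − (-2) · M_43   where M_43 = det([-8 -5 -6 9; 9 2 0 -3; -1 -4 -5 1; -3 0 6 0]) = 951
det = (-1)·(-2)·(951) = 1902

The determinant is 1902.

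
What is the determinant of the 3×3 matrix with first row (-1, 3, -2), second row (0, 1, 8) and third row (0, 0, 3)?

-3

The matrix is upper triangular, so the determinant is the product of the diagonal entries:
det = (-1) · (1) · (3) = -3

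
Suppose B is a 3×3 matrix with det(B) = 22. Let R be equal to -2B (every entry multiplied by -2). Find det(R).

For a 3×3 matrix, det(-2B) = (-2)^3·det(B) = -8·det(B).
det(R) = (-8)·(22) = -176

|R| = -176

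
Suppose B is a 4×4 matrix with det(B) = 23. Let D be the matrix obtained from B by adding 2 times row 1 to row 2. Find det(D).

The determinant is 23.

Adding a multiple of one row to another leaves the determinant unchanged.
det(D) = (1)·(23) = 23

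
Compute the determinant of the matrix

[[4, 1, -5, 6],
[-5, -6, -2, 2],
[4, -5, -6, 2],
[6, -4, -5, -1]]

95

Expand along row 1:
  + (4) · M_11   where M_11 = det([-6 -2 2; -5 -6 2; -4 -5 -1]) = -68
  − (1) · M_12   where M_12 = det([-5 -2 2; 4 -6 2; 6 -5 -1]) = -80
  + (-5) · M_13   where M_13 = det([-5 -6 2; 4 -5 2; 6 -4 -1]) = -133
  − (6) · M_14   where M_14 = det([-5 -6 -2; 4 -5 -6; 6 -4 -5]) = 63
det = (+1)·(4)·(-68) + (-1)·(1)·(-80) + (+1)·(-5)·(-133) + (-1)·(6)·(63) = 95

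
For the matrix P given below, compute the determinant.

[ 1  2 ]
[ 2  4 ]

det(P) = 1·4 − 2·2 = 4 − 4 = 0

0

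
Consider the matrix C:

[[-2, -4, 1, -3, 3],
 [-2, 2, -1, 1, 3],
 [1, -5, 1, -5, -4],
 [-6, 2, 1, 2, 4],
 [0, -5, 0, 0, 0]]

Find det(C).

det(C) = 700

Expand along row 5 (it has 4 zeros):
  − (-5) · M_52   where M_52 = det([-2 1 -3 3; -2 -1 1 3; 1 1 -5 -4; -6 1 2 4]) = 140
det = (-1)·(-5)·(140) = 700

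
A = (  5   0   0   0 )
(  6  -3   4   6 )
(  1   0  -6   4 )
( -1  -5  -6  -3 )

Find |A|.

Expand along row 1 (it has 3 zeros):
  + (5) · M_11   where M_11 = det([-3 4 6; 0 -6 4; -5 -6 -3]) = -386
det = (+1)·(5)·(-386) = -1930

The determinant is -1930.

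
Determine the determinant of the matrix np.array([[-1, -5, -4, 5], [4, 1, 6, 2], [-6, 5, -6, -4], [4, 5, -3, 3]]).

Expand along row 1:
  + (-1) · M_11   where M_11 = det([1 6 2; 5 -6 -4; 5 -3 3]) = -210
  − (-5) · M_12   where M_12 = det([4 6 2; -6 -6 -4; 4 -3 3]) = -24
  + (-4) · M_13   where M_13 = det([4 1 2; -6 5 -4; 4 5 3]) = 42
  − (5) · M_14   where M_14 = det([4 1 6; -6 5 -6; 4 5 -3]) = -282
det = (+1)·(-1)·(-210) + (-1)·(-5)·(-24) + (+1)·(-4)·(42) + (-1)·(5)·(-282) = 1332

1332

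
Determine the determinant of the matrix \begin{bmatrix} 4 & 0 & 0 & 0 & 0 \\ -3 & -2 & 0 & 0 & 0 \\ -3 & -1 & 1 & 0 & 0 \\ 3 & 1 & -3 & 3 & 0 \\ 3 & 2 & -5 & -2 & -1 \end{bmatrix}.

The determinant is 24.

The matrix is lower triangular, so the determinant is the product of the diagonal entries:
det = (4) · (-2) · (1) · (3) · (-1) = 24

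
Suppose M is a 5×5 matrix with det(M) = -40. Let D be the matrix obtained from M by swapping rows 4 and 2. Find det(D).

det(D) = 40

Swapping two rows multiplies the determinant by −1.
det(D) = (-1)·(-40) = 40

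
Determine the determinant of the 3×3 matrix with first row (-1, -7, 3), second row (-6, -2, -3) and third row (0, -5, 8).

-215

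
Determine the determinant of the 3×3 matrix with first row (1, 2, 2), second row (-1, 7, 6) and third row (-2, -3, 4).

64

Expand along column 1:
  + 1 · |7 6; -3 4| = 1·(28 − (-18)) = 46
  − (-1) · |2 2; -3 4| = −(-1)·(8 − (-6)) = 14
  + (-2) · |2 2; 7 6| = (-2)·(12 − 14) = 4
Sum: (46) + (14) + (4) = 64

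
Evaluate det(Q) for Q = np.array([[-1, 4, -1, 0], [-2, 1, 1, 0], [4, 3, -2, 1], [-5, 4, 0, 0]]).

Expand along column 4 (it has 3 zeros):
  − (1) · M_34   where M_34 = det([-1 4 -1; -2 1 1; -5 4 0]) = -13
det = (-1)·(1)·(-13) = 13

det(Q) = 13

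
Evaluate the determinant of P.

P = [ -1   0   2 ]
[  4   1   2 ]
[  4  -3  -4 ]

The determinant is -34.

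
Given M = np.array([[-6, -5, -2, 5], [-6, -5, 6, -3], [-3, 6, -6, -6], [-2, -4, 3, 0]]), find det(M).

The determinant is -696.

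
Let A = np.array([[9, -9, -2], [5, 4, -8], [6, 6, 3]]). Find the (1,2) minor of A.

The minor is 63.

Delete row 1 and column 2; the remaining 2×2 submatrix is [5 -8; 6 3].
Its determinant is 5·3 − (-8)·6 = 63.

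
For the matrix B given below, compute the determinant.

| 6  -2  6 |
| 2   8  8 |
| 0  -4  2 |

248

Expand along row 3:
  − (-4) · |6 6; 2 8| = −(-4)·(48 − 12) = 144
  + 2 · |6 -2; 2 8| = 2·(48 − (-4)) = 104
Sum: (144) + (104) = 248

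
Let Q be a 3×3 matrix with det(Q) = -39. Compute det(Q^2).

det(Q^2) = (det Q)^2 = (-39)^2 = 1521

1521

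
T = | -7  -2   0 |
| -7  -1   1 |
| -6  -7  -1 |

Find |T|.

Expand along column 3:
  − 1 · |-7 -2; -6 -7| = −1·(49 − 12) = -37
  + (-1) · |-7 -2; -7 -1| = (-1)·(7 − 14) = 7
Sum: (-37) + (7) = -30

det(T) = -30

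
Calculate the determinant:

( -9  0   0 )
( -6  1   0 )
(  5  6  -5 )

The matrix is lower triangular, so the determinant is the product of the diagonal entries:
det = (-9) · (1) · (-5) = 45

45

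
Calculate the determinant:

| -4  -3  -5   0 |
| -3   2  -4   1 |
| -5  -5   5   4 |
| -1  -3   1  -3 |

624

Expand along row 1 (it has 1 zero):
  + (-4) · M_11   where M_11 = det([2 -4 1; -5 5 4; -3 1 -3]) = 80
  − (-3) · M_12   where M_12 = det([-3 -4 1; -5 5 4; -1 1 -3]) = 133
  + (-5) · M_13   where M_13 = det([-3 2 1; -5 -5 4; -1 -3 -3]) = -109
det = (+1)·(-4)·(80) + (-1)·(-3)·(133) + (+1)·(-5)·(-109) = 624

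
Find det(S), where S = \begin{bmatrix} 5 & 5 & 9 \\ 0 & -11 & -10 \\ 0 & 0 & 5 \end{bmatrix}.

The determinant is -275.

S is upper triangular, so det(S) is the product of the diagonal entries:
det = (5) · (-11) · (5) = -275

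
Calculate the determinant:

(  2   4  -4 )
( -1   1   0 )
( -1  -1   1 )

-2

Expand along row 2:
  − (-1) · |4 -4; -1 1| = −(-1)·(4 − 4) = 0
  + 1 · |2 -4; -1 1| = 1·(2 − 4) = -2
Sum: (0) + (-2) = -2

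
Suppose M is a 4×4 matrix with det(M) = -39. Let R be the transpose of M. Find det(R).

det(R) = -39

det(Mᵀ) = det(M).
det(R) = (1)·(-39) = -39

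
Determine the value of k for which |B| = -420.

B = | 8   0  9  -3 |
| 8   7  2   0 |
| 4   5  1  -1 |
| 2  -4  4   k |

Expanding along the row containing k, det(B) is linear in k: det(B) = (84)·k + (0).
Set (84)·k + (0) = -420  ⇒  (84)·k = -420  ⇒  k = -5.

-5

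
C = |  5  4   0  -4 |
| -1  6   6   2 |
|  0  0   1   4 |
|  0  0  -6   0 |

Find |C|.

C is block upper-triangular with a 2×2 block and a 2×2 block on the diagonal, so its determinant equals the product of the determinants of the diagonal blocks.
det of the 2×2 block = 34
det of the 2×2 block = 24
det = (34)·(24) = 816

816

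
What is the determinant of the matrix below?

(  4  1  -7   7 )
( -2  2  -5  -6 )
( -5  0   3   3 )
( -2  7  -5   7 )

Expand along row 3 (it has 1 zero):
  + (-5) · M_31   where M_31 = det([1 -7 7; 2 -5 -6; 7 -5 7]) = 502
  + (3) · M_33   where M_33 = det([4 1 7; -2 2 -6; -2 7 7]) = 180
  − (3) · M_34   where M_34 = det([4 1 -7; -2 2 -5; -2 7 -5]) = 170
det = (+1)·(-5)·(502) + (+1)·(3)·(180) + (-1)·(3)·(170) = -2480

The determinant is -2480.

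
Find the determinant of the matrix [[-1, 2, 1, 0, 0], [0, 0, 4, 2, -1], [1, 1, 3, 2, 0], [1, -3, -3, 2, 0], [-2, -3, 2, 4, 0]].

92

Expand along column 5 (it has 4 zeros):
  − (-1) · M_25   where M_25 = det([-1 2 1 0; 1 1 3 2; 1 -3 -3 2; -2 -3 2 4]) = 92
det = (-1)·(-1)·(92) = 92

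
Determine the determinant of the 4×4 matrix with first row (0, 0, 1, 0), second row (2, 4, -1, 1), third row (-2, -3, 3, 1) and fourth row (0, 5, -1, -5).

Expand along row 1 (it has 3 zeros):
  + (1) · M_13   where M_13 = det([2 4 1; -2 -3 1; 0 5 -5]) = -30
det = (+1)·(1)·(-30) = -30

-30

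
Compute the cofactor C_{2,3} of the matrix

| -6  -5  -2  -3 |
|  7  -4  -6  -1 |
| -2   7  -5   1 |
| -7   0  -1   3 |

Delete row 2 and column 3; the remaining 3×3 submatrix is [-6 -5 -3; -2 7 1; -7 0 3].
Its determinant is -268.
The cofactor carries sign (−1)^(2+3) = −1, so C_{2,3} = −(-268) = 268.

268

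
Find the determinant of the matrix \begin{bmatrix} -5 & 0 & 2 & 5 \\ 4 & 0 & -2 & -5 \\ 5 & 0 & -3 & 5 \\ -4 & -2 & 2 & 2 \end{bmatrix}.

Expand along column 2 (it has 3 zeros):
  + (-2) · M_42   where M_42 = det([-5 2 5; 4 -2 -5; 5 -3 5]) = 25
det = (+1)·(-2)·(25) = -50

-50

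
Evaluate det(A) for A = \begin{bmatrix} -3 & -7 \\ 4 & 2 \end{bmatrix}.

det(A) = (-3)·2 − (-7)·4 = -6 − (-28) = 22

The determinant is 22.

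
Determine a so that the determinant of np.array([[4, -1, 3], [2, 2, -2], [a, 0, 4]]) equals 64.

Expanding along the column containing a, det(M) is linear in a: det(M) = (-4)·a + (40).
Set (-4)·a + (40) = 64  ⇒  (-4)·a = 24  ⇒  a = -6.

-6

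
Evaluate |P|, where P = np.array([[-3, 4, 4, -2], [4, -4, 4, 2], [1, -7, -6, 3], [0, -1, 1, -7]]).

Expand along row 4 (it has 1 zero):
  + (-1) · M_42   where M_42 = det([-3 4 -2; 4 4 2; 1 -6 3]) = -56
  − (1) · M_43   where M_43 = det([-3 4 -2; 4 -4 2; 1 -7 3]) = 2
  + (-7) · M_44   where M_44 = det([-3 4 4; 4 -4 4; 1 -7 -6]) = -140
det = (+1)·(-1)·(-56) + (-1)·(1)·(2) + (+1)·(-7)·(-140) = 1034

1034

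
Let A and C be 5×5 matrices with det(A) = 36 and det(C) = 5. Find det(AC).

180

det(AC) = det(A)·det(C) = (36)·(5) = 180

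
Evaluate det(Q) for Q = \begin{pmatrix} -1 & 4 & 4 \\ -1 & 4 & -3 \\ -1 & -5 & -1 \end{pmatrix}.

63

Expand along row 1:
  + (-1) · |4 -3; -5 -1| = (-1)·(-4 − 15) = 19
  − 4 · |-1 -3; -1 -1| = −4·(1 − 3) = 8
  + 4 · |-1 4; -1 -5| = 4·(5 − (-4)) = 36
Sum: (19) + (8) + (36) = 63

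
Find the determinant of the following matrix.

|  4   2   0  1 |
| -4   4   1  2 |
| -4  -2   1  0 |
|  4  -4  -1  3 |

120

Expand along row 1 (it has 1 zero):
  + (4) · M_11   where M_11 = det([4 1 2; -2 1 0; -4 -1 3]) = 30
  − (2) · M_12   where M_12 = det([-4 1 2; -4 1 0; 4 -1 3]) = 0
  − (1) · M_14   where M_14 = det([-4 4 1; -4 -2 1; 4 -4 -1]) = 0
det = (+1)·(4)·(30) + (-1)·(2)·(0) + (-1)·(1)·(0) = 120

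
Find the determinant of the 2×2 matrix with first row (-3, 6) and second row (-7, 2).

det = (-3)·2 − 6·(-7) = -6 − (-42) = 36

36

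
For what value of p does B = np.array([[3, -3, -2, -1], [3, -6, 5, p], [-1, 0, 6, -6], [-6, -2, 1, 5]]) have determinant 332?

-7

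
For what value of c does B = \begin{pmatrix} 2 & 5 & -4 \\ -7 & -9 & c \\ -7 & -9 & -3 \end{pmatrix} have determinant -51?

c = 0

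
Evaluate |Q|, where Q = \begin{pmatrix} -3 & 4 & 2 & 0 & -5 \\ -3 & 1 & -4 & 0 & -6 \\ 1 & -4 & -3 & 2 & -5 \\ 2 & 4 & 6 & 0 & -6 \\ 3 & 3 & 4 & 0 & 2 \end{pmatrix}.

Expand along column 4 (it has 4 zeros):
  − (2) · M_34   where M_34 = det([-3 4 2 -5; -3 1 -4 -6; 2 4 6 -6; 3 3 4 2]) = -544
det = (-1)·(2)·(-544) = 1088

1088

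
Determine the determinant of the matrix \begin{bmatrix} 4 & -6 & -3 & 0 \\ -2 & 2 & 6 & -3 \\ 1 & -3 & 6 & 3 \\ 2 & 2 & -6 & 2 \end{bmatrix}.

540

Expand along row 1 (it has 1 zero):
  + (4) · M_11   where M_11 = det([2 6 -3; -3 6 3; 2 -6 2]) = 114
  − (-6) · M_12   where M_12 = det([-2 6 -3; 1 6 3; 2 -6 2]) = 18
  + (-3) · M_13   where M_13 = det([-2 2 -3; 1 -3 3; 2 2 2]) = 8
det = (+1)·(4)·(114) + (-1)·(-6)·(18) + (+1)·(-3)·(8) = 540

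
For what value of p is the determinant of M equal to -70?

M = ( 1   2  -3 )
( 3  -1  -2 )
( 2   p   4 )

4

Expanding along the row containing p, det(M) is linear in p: det(M) = (-7)·p + (-42).
Set (-7)·p + (-42) = -70  ⇒  (-7)·p = -28  ⇒  p = 4.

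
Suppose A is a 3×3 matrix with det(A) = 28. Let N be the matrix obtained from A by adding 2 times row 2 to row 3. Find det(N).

Adding a multiple of one row to another leaves the determinant unchanged.
det(N) = (1)·(28) = 28

The determinant is 28.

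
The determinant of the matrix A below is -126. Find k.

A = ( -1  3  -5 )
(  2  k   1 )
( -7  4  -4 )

Expanding along the row containing k, det(A) is linear in k: det(A) = (-31)·k + (-33).
Set (-31)·k + (-33) = -126  ⇒  (-31)·k = -93  ⇒  k = 3.

k = 3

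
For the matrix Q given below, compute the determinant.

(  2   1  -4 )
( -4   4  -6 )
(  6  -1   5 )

92

Expand along column 1:
  + 2 · |4 -6; -1 5| = 2·(20 − 6) = 28
  − (-4) · |1 -4; -1 5| = −(-4)·(5 − 4) = 4
  + 6 · |1 -4; 4 -6| = 6·(-6 − (-16)) = 60
Sum: (28) + (4) + (60) = 92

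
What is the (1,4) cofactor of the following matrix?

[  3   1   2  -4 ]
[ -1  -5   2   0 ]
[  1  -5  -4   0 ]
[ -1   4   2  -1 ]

Delete row 1 and column 4; the remaining 3×3 submatrix is [-1 -5 2; 1 -5 -4; -1 4 2].
Its determinant is -18.
The cofactor carries sign (−1)^(1+4) = −1, so C_{1,4} = −(-18) = 18.

18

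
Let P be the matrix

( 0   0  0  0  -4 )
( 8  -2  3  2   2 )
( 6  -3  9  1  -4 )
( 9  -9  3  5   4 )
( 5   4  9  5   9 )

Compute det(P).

Expand along row 1 (it has 4 zeros):
  + (-4) · M_15   where M_15 = det([8 -2 3 2; 6 -3 9 1; 9 -9 3 5; 5 4 9 5]) = 2583
det = (+1)·(-4)·(2583) = -10332

det(P) = -10332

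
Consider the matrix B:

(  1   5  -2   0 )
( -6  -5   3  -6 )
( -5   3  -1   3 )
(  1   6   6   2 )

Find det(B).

|B| = -2083

Expand along row 1 (it has 1 zero):
  + (1) · M_11   where M_11 = det([-5 3 -6; 3 -1 3; 6 6 2]) = -8
  − (5) · M_12   where M_12 = det([-6 3 -6; -5 -1 3; 1 6 2]) = 333
  + (-2) · M_13   where M_13 = det([-6 -5 -6; -5 3 3; 1 6 2]) = 205
det = (+1)·(1)·(-8) + (-1)·(5)·(333) + (+1)·(-2)·(205) = -2083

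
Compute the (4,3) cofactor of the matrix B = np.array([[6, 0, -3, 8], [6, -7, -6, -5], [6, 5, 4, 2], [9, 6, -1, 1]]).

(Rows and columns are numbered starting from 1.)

The cofactor is -642.

Delete row 4 and column 3; the remaining 3×3 submatrix is [6 0 8; 6 -7 -5; 6 5 2].
Its determinant is 642.
The cofactor carries sign (−1)^(4+3) = −1, so C_{4,3} = −(642) = -642.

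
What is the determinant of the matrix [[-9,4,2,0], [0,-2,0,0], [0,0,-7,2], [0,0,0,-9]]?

The matrix is upper triangular, so the determinant is the product of the diagonal entries:
det = (-9) · (-2) · (-7) · (-9) = 1134

The determinant is 1134.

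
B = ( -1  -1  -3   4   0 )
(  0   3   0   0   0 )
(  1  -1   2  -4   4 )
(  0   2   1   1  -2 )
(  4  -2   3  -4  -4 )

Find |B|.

-192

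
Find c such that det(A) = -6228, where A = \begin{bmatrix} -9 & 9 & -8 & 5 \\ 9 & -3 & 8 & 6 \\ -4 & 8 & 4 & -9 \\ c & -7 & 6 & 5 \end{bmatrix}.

c = 5

Expanding along the column containing c, det(A) is linear in c: det(A) = (1412)·c + (-13288).
Set (1412)·c + (-13288) = -6228  ⇒  (1412)·c = 7060  ⇒  c = 5.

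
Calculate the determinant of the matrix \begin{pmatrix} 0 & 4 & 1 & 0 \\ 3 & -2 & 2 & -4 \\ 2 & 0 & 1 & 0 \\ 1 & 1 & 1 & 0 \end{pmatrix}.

The determinant is 8.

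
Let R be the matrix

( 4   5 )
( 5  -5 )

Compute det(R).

det(R) = 4·(-5) − 5·5 = -20 − 25 = -45

|R| = -45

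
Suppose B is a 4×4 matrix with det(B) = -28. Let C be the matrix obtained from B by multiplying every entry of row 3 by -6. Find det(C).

168

Scaling one row by -6 multiplies the determinant by -6.
det(C) = (-6)·(-28) = 168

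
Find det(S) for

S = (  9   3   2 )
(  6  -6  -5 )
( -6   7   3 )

det(S) = 201

Expand along column 1:
  + 9 · |-6 -5; 7 3| = 9·(-18 − (-35)) = 153
  − 6 · |3 2; 7 3| = −6·(9 − 14) = 30
  + (-6) · |3 2; -6 -5| = (-6)·(-15 − (-12)) = 18
Sum: (153) + (30) + (18) = 201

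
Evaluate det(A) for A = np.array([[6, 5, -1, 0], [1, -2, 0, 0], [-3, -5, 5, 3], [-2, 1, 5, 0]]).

Expand along column 4 (it has 3 zeros):
  − (3) · M_34   where M_34 = det([6 5 -1; 1 -2 0; -2 1 5]) = -82
det = (-1)·(3)·(-82) = 246

|A| = 246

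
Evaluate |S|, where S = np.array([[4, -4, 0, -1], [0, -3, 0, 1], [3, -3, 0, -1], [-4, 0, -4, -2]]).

Expand along column 3 (it has 3 zeros):
  − (-4) · M_43   where M_43 = det([4 -4 -1; 0 -3 1; 3 -3 -1]) = 3
det = (-1)·(-4)·(3) = 12

12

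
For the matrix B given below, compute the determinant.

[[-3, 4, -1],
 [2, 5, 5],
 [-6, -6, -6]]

-90

Expand along row 1:
  + (-3) · |5 5; -6 -6| = (-3)·(-30 − (-30)) = 0
  − 4 · |2 5; -6 -6| = −4·(-12 − (-30)) = -72
  + (-1) · |2 5; -6 -6| = (-1)·(-12 − (-30)) = -18
Sum: (0) + (-72) + (-18) = -90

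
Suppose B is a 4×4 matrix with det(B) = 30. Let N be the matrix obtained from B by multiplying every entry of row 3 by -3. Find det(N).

-90

Scaling one row by -3 multiplies the determinant by -3.
det(N) = (-3)·(30) = -90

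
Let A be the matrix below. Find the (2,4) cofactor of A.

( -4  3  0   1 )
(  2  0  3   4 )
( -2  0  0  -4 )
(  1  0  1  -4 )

The cofactor is 6.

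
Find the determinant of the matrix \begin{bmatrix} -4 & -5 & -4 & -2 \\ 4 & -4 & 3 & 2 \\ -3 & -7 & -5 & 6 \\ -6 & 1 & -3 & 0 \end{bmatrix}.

Expand along row 4 (it has 1 zero):
  − (-6) · M_41   where M_41 = det([-5 -4 -2; -4 3 2; -7 -5 6]) = -262
  + (1) · M_42   where M_42 = det([-4 -4 -2; 4 3 2; -3 -5 6]) = 30
  − (-3) · M_43   where M_43 = det([-4 -5 -2; 4 -4 2; -3 -7 6]) = 270
det = (-1)·(-6)·(-262) + (+1)·(1)·(30) + (-1)·(-3)·(270) = -732

The determinant is -732.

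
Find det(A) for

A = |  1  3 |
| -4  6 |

det(A) = 1·6 − 3·(-4) = 6 − (-12) = 18

det(A) = 18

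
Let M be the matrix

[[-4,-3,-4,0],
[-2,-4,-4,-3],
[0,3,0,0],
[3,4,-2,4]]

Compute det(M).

det(M) = -276

Expand along row 3 (it has 3 zeros):
  − (3) · M_32   where M_32 = det([-4 -4 0; -2 -4 -3; 3 -2 4]) = 92
det = (-1)·(3)·(92) = -276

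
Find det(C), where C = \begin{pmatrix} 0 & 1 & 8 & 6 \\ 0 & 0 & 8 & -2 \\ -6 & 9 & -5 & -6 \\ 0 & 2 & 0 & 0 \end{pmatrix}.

768

Expand along row 4 (it has 3 zeros):
  + (2) · M_42   where M_42 = det([0 8 6; 0 8 -2; -6 -5 -6]) = 384
det = (+1)·(2)·(384) = 768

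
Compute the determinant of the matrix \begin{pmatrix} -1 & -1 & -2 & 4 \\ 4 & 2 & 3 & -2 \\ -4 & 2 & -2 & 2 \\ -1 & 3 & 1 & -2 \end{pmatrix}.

The determinant is -4.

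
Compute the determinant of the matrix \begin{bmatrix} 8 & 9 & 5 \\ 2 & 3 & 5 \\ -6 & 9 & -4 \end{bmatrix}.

-474

Expand along row 1:
  + 8 · |3 5; 9 -4| = 8·(-12 − 45) = -456
  − 9 · |2 5; -6 -4| = −9·(-8 − (-30)) = -198
  + 5 · |2 3; -6 9| = 5·(18 − (-18)) = 180
Sum: (-456) + (-198) + (180) = -474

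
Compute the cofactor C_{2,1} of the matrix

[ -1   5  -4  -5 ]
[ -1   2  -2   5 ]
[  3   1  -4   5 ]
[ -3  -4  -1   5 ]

Delete row 2 and column 1; the remaining 3×3 submatrix is [5 -4 -5; 1 -4 5; -4 -1 5].
Its determinant is 110.
The cofactor carries sign (−1)^(2+1) = −1, so C_{2,1} = −(110) = -110.

-110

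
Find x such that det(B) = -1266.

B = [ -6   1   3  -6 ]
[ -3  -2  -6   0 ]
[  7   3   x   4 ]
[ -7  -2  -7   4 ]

-3

Expanding along the row containing x, det(B) is linear in x: det(B) = (108)·x + (-942).
Set (108)·x + (-942) = -1266  ⇒  (108)·x = -324  ⇒  x = -3.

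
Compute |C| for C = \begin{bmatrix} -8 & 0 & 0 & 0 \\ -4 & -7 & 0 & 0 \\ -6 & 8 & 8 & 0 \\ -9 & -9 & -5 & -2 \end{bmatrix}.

C is lower triangular, so det(C) is the product of the diagonal entries:
det = (-8) · (-7) · (8) · (-2) = -896

The determinant is -896.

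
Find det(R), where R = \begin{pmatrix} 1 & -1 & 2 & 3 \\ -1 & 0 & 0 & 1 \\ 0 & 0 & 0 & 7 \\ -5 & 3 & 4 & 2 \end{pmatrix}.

70

Expand along row 3 (it has 3 zeros):
  − (7) · M_34   where M_34 = det([1 -1 2; -1 0 0; -5 3 4]) = -10
det = (-1)·(7)·(-10) = 70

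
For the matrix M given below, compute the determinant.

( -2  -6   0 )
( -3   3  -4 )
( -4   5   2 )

Expand along column 3:
  − (-4) · |-2 -6; -4 5| = −(-4)·(-10 − 24) = -136
  + 2 · |-2 -6; -3 3| = 2·(-6 − 18) = -48
Sum: (-136) + (-48) = -184

The determinant is -184.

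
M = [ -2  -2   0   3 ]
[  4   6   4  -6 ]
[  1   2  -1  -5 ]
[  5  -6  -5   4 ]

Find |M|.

The determinant is -100.

Expand along row 1 (it has 1 zero):
  + (-2) · M_11   where M_11 = det([6 4 -6; 2 -1 -5; -6 -5 4]) = 10
  − (-2) · M_12   where M_12 = det([4 4 -6; 1 -1 -5; 5 -5 4]) = -232
  − (3) · M_14   where M_14 = det([4 6 4; 1 2 -1; 5 -6 -5]) = -128
det = (+1)·(-2)·(10) + (-1)·(-2)·(-232) + (-1)·(3)·(-128) = -100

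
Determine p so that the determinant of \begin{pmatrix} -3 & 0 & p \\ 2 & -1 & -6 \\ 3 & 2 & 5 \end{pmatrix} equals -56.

-5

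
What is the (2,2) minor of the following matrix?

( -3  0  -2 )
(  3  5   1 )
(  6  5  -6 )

Delete row 2 and column 2; the remaining 2×2 submatrix is [-3 -2; 6 -6].
Its determinant is (-3)·(-6) − (-2)·6 = 30.

30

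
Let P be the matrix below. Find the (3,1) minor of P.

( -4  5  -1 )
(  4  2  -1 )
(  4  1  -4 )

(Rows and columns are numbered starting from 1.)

Delete row 3 and column 1; the remaining 2×2 submatrix is [5 -1; 2 -1].
Its determinant is 5·(-1) − (-1)·2 = -3.

-3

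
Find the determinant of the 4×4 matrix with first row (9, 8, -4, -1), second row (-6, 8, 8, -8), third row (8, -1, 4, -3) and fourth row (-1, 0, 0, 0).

The determinant is -104.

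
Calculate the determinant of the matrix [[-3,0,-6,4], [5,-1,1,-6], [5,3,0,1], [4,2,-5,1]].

The determinant is 48.

Expand along row 1 (it has 1 zero):
  + (-3) · M_11   where M_11 = det([-1 1 -6; 3 0 1; 2 -5 1]) = 84
  + (-6) · M_13   where M_13 = det([5 -1 -6; 5 3 1; 4 2 1]) = 18
  − (4) · M_14   where M_14 = det([5 -1 1; 5 3 0; 4 2 -5]) = -102
det = (+1)·(-3)·(84) + (+1)·(-6)·(18) + (-1)·(4)·(-102) = 48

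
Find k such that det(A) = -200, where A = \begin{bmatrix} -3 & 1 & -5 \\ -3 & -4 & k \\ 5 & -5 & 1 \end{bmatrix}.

Expanding along the row containing k, det(A) is linear in k: det(A) = (-10)·k + (-160).
Set (-10)·k + (-160) = -200  ⇒  (-10)·k = -40  ⇒  k = 4.

k = 4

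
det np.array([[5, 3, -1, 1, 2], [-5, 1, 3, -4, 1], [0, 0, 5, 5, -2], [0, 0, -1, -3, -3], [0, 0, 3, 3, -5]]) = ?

The matrix is block upper-triangular with a 2×2 block and a 3×3 block on the diagonal, so its determinant equals the product of the determinants of the diagonal blocks.
det of the 2×2 block = 20
det of the 3×3 block = 38
det = (20)·(38) = 760

760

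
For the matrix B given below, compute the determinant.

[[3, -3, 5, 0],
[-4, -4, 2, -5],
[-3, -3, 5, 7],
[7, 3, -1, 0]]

Expand along column 4 (it has 2 zeros):
  + (-5) · M_24   where M_24 = det([3 -3 5; -3 -3 5; 7 3 -1]) = -72
  − (7) · M_34   where M_34 = det([3 -3 5; -4 -4 2; 7 3 -1]) = 44
det = (+1)·(-5)·(-72) + (-1)·(7)·(44) = 52

52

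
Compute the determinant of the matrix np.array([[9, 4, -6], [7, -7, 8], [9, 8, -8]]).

-274

Expand along column 1:
  + 9 · |-7 8; 8 -8| = 9·(56 − 64) = -72
  − 7 · |4 -6; 8 -8| = −7·(-32 − (-48)) = -112
  + 9 · |4 -6; -7 8| = 9·(32 − 42) = -90
Sum: (-72) + (-112) + (-90) = -274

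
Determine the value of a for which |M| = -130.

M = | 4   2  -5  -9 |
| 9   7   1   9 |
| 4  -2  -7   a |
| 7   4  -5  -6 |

Expanding along the column containing a, det(M) is linear in a: det(M) = (-13)·a + (-39).
Set (-13)·a + (-39) = -130  ⇒  (-13)·a = -91  ⇒  a = 7.

7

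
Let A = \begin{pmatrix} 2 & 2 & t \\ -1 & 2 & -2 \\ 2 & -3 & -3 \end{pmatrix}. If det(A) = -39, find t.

t = 1

Expanding along the column containing t, det(A) is linear in t: det(A) = (-1)·t + (-38).
Set (-1)·t + (-38) = -39  ⇒  (-1)·t = -1  ⇒  t = 1.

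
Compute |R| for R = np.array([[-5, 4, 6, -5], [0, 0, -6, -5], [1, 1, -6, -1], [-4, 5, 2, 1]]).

|R| = -288

Expand along row 2 (it has 2 zeros):
  − (-6) · M_23   where M_23 = det([-5 4 -5; 1 1 -1; -4 5 1]) = -63
  + (-5) · M_24   where M_24 = det([-5 4 6; 1 1 -6; -4 5 2]) = -18
det = (-1)·(-6)·(-63) + (+1)·(-5)·(-18) = -288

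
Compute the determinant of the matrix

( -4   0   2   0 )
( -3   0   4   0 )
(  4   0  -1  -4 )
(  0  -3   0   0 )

Expand along row 4 (it has 3 zeros):
  + (-3) · M_42   where M_42 = det([-4 2 0; -3 4 0; 4 -1 -4]) = 40
det = (+1)·(-3)·(40) = -120

The determinant is -120.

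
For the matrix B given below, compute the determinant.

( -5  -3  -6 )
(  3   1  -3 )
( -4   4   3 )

Expand along row 1:
  + (-5) · |1 -3; 4 3| = (-5)·(3 − (-12)) = -75
  − (-3) · |3 -3; -4 3| = −(-3)·(9 − 12) = -9
  + (-6) · |3 1; -4 4| = (-6)·(12 − (-4)) = -96
Sum: (-75) + (-9) + (-96) = -180

The determinant is -180.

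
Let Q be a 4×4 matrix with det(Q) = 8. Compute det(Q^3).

The determinant is 512.

det(Q^3) = (det Q)^3 = (8)^3 = 512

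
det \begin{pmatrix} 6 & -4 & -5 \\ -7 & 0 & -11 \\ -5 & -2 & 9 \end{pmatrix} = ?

-674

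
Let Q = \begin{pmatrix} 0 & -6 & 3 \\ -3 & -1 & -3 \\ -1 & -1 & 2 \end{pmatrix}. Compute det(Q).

|Q| = -48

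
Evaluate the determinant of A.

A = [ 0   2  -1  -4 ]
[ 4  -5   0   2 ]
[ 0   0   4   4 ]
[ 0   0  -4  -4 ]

0

A is block upper-triangular with a 2×2 block and a 2×2 block on the diagonal, so its determinant equals the product of the determinants of the diagonal blocks.
det of the 2×2 block = -8
det of the 2×2 block = 0
det = (-8)·(0) = 0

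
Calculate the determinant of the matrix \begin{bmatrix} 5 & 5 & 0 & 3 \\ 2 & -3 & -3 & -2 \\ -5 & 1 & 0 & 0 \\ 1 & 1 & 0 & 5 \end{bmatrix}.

396

Expand along column 3 (it has 3 zeros):
  − (-3) · M_23   where M_23 = det([5 5 3; -5 1 0; 1 1 5]) = 132
det = (-1)·(-3)·(132) = 396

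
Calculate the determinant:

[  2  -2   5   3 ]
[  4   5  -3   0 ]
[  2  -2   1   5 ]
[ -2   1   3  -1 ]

Expand along row 2 (it has 1 zero):
  − (4) · M_21   where M_21 = det([-2 5 3; -2 1 5; 1 3 -1]) = 26
  + (5) · M_22   where M_22 = det([2 5 3; 2 1 5; -2 3 -1]) = -48
  − (-3) · M_23   where M_23 = det([2 -2 3; 2 -2 5; -2 1 -1]) = 4
det = (-1)·(4)·(26) + (+1)·(5)·(-48) + (-1)·(-3)·(4) = -332

-332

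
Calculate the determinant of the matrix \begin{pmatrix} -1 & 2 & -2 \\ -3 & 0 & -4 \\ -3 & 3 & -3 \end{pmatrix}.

12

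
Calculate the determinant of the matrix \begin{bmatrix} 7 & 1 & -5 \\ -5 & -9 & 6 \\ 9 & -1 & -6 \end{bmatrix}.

14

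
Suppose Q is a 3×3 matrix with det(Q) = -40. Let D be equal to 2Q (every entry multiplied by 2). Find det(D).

-320

For a 3×3 matrix, det(2Q) = 2^3·det(Q) = 8·det(Q).
det(D) = (8)·(-40) = -320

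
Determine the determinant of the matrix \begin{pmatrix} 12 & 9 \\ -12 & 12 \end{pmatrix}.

252

det = 12·12 − 9·(-12) = 144 − (-108) = 252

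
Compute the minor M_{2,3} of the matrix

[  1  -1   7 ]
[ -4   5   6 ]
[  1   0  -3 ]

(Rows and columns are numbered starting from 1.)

1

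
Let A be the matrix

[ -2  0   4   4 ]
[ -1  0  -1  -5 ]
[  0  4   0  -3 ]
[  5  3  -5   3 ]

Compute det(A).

-86

Expand along row 3 (it has 2 zeros):
  − (4) · M_32   where M_32 = det([-2 4 4; -1 -1 -5; 5 -5 3]) = 8
  − (-3) · M_34   where M_34 = det([-2 0 4; -1 0 -1; 5 3 -5]) = -18
det = (-1)·(4)·(8) + (-1)·(-3)·(-18) = -86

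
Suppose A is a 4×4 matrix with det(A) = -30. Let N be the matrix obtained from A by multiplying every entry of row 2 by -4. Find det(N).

Scaling one row by -4 multiplies the determinant by -4.
det(N) = (-4)·(-30) = 120

The determinant is 120.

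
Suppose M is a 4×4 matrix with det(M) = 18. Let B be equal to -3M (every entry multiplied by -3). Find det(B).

1458

For a 4×4 matrix, det(-3M) = (-3)^4·det(M) = 81·det(M).
det(B) = (81)·(18) = 1458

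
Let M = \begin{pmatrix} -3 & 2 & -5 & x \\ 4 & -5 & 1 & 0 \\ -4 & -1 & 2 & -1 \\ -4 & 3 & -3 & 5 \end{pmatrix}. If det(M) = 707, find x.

Expanding along the column containing x, det(M) is linear in x: det(M) = (-72)·x + (635).
Set (-72)·x + (635) = 707  ⇒  (-72)·x = 72  ⇒  x = -1.

x = -1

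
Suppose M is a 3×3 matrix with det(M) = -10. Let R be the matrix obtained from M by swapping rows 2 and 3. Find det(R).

Swapping two rows multiplies the determinant by −1.
det(R) = (-1)·(-10) = 10

|R| = 10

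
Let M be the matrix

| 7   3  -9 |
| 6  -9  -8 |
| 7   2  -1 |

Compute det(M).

Expand along row 1:
  + 7 · |-9 -8; 2 -1| = 7·(9 − (-16)) = 175
  − 3 · |6 -8; 7 -1| = −3·(-6 − (-56)) = -150
  + (-9) · |6 -9; 7 2| = (-9)·(12 − (-63)) = -675
Sum: (175) + (-150) + (-675) = -650

|M| = -650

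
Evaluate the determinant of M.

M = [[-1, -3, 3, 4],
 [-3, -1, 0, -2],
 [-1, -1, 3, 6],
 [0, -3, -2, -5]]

Expand along row 2 (it has 1 zero):
  − (-3) · M_21   where M_21 = det([-3 3 4; -1 3 6; -3 -2 -5]) = -16
  + (-1) · M_22   where M_22 = det([-1 3 4; -1 3 6; 0 -2 -5]) = -4
  + (-2) · M_24   where M_24 = det([-1 -3 3; -1 -1 3; 0 -3 -2]) = 4
det = (-1)·(-3)·(-16) + (+1)·(-1)·(-4) + (+1)·(-2)·(4) = -52

det(M) = -52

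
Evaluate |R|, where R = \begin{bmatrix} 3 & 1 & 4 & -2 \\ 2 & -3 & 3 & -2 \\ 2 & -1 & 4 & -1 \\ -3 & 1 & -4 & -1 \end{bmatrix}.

Expand along row 1:
  + (3) · M_11   where M_11 = det([-3 3 -2; -1 4 -1; 1 -4 -1]) = 18
  − (1) · M_12   where M_12 = det([2 3 -2; 2 4 -1; -3 -4 -1]) = -9
  + (4) · M_13   where M_13 = det([2 -3 -2; 2 -1 -1; -3 1 -1]) = -9
  − (-2) · M_14   where M_14 = det([2 -3 3; 2 -1 4; -3 1 -4]) = 9
det = (+1)·(3)·(18) + (-1)·(1)·(-9) + (+1)·(4)·(-9) + (-1)·(-2)·(9) = 45

|R| = 45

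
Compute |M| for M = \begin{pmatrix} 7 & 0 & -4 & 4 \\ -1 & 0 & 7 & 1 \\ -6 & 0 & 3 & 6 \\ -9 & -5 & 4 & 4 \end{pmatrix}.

The determinant is -2145.

Expand along column 2 (it has 3 zeros):
  + (-5) · M_42   where M_42 = det([7 -4 4; -1 7 1; -6 3 6]) = 429
det = (+1)·(-5)·(429) = -2145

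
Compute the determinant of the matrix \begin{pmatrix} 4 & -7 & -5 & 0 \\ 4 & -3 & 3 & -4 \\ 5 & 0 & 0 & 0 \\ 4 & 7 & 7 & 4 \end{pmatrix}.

Expand along row 3 (it has 3 zeros):
  + (5) · M_31   where M_31 = det([-7 -5 0; -3 3 -4; 7 7 4]) = -200
det = (+1)·(5)·(-200) = -1000

-1000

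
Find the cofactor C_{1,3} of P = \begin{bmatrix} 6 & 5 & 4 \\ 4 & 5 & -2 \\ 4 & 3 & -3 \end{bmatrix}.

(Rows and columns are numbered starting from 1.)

Delete row 1 and column 3; the remaining 2×2 submatrix is [4 5; 4 3].
Its determinant is 4·3 − 5·4 = -8.
The cofactor carries sign (−1)^(1+3) = +1, so C_{1,3} = +(-8) = -8.

-8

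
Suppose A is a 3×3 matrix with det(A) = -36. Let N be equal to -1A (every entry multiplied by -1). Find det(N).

The determinant is 36.

For a 3×3 matrix, det(-1A) = (-1)^3·det(A) = -1·det(A).
det(N) = (-1)·(-36) = 36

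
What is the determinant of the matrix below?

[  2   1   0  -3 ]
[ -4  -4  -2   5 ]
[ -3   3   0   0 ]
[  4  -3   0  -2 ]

-18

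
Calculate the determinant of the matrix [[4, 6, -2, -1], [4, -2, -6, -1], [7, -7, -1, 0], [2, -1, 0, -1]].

Expand along row 3 (it has 1 zero):
  + (7) · M_31   where M_31 = det([6 -2 -1; -2 -6 -1; -1 0 -1]) = 44
  − (-7) · M_32   where M_32 = det([4 -2 -1; 4 -6 -1; 2 0 -1]) = 8
  + (-1) · M_33   where M_33 = det([4 6 -1; 4 -2 -1; 2 -1 -1]) = 16
det = (+1)·(7)·(44) + (-1)·(-7)·(8) + (+1)·(-1)·(16) = 348

The determinant is 348.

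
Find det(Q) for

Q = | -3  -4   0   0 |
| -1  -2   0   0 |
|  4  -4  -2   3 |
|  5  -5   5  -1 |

Q is block lower-triangular with a 2×2 block and a 2×2 block on the diagonal, so its determinant equals the product of the determinants of the diagonal blocks.
det of the 2×2 block = 2
det of the 2×2 block = -13
det = (2)·(-13) = -26

-26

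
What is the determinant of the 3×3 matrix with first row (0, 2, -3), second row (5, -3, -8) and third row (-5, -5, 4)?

The determinant is 160.

Expand along column 1:
  − 5 · |2 -3; -5 4| = −5·(8 − 15) = 35
  + (-5) · |2 -3; -3 -8| = (-5)·(-16 − 9) = 125
Sum: (35) + (125) = 160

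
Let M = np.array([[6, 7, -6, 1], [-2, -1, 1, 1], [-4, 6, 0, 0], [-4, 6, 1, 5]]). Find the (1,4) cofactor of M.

The cofactor is 16.

Delete row 1 and column 4; the remaining 3×3 submatrix is [-2 -1 1; -4 6 0; -4 6 1].
Its determinant is -16.
The cofactor carries sign (−1)^(1+4) = −1, so C_{1,4} = −(-16) = 16.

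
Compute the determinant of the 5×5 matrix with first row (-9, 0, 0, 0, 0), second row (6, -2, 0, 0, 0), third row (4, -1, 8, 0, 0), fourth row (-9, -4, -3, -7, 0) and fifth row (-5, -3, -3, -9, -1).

1008

The matrix is lower triangular, so the determinant is the product of the diagonal entries:
det = (-9) · (-2) · (8) · (-7) · (-1) = 1008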